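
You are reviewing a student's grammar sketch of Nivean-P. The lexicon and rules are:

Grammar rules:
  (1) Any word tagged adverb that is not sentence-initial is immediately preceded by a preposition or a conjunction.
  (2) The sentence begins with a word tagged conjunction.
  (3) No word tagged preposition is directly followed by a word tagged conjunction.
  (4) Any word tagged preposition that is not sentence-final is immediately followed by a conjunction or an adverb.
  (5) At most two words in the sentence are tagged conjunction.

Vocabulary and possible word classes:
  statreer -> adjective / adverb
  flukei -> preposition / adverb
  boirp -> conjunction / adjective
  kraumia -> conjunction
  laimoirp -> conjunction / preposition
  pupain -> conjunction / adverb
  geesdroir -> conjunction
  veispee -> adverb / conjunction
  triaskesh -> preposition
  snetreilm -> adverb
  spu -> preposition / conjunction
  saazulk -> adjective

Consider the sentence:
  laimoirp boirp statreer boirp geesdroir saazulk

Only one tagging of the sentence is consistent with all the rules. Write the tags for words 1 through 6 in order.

Candidates per position — 1:laimoirp {conjunction,preposition}; 2:boirp {conjunction,adjective}; 3:statreer {adjective,adverb}; 4:boirp {conjunction,adjective}; 5:geesdroir {conjunction}; 6:saazulk {adjective}.
If word 1 were preposition, no tagging could satisfy rule 2; so word 1 is conjunction.
If word 2 were conjunction, no tagging could satisfy rule 5; so word 2 is adjective.
If word 3 were adverb, no tagging could satisfy rule 1; so word 3 is adjective.
If word 4 were conjunction, no tagging could satisfy rule 5; so word 4 is adjective.
The unique satisfying tagging is: conjunction adjective adjective adjective conjunction adjective.
Rule-by-rule: rule 1 holds; rule 2 holds; rule 3 holds; rule 4 holds; rule 5 holds.

conjunction adjective adjective adjective conjunction adjective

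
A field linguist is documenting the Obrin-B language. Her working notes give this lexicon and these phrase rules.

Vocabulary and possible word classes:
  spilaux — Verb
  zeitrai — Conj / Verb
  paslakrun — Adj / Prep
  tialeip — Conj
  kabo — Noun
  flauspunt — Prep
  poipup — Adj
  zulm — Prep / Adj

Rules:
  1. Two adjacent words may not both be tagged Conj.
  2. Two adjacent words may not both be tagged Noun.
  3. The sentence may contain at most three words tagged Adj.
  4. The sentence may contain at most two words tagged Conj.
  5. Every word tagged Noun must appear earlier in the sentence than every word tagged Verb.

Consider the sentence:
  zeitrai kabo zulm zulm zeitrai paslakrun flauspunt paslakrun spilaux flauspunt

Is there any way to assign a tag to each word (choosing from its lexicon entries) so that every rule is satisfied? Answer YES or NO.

YES

Candidates per position — 1:zeitrai {Conj,Verb}; 2:kabo {Noun}; 3:zulm {Prep,Adj}; 4:zulm {Prep,Adj}; 5:zeitrai {Conj,Verb}; 6:paslakrun {Adj,Prep}; 7:flauspunt {Prep}; 8:paslakrun {Adj,Prep}; 9:spilaux {Verb}; 10:flauspunt {Prep}.
One satisfying assignment: Conj Noun Adj Adj Conj Prep Prep Prep Verb Prep.
Checking: rule 1 satisfied; rule 2 satisfied; rule 3 satisfied; rule 4 satisfied; rule 5 satisfied.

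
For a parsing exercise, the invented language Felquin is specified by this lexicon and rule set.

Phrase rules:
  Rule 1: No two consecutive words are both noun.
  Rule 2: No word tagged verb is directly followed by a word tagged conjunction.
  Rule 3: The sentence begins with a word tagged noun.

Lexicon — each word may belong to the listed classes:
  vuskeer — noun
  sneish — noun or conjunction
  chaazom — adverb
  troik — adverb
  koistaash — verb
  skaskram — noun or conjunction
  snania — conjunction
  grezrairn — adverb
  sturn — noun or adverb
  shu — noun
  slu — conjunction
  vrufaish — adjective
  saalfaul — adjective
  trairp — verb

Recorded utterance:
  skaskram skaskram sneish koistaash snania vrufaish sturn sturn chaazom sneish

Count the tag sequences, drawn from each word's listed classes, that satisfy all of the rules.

Candidates per position — 1:skaskram {noun,conjunction}; 2:skaskram {noun,conjunction}; 3:sneish {noun,conjunction}; 4:koistaash {verb}; 5:snania {conjunction}; 6:vrufaish {adjective}; 7:sturn {noun,adverb}; 8:sturn {noun,adverb}; 9:chaazom {adverb}; 10:sneish {noun,conjunction}.
There are 64 candidate sequences in total.
Rule 2 cannot be satisfied by any choice of tags from the lexicon.
So there is no consistent tagging.
Count = 0.

0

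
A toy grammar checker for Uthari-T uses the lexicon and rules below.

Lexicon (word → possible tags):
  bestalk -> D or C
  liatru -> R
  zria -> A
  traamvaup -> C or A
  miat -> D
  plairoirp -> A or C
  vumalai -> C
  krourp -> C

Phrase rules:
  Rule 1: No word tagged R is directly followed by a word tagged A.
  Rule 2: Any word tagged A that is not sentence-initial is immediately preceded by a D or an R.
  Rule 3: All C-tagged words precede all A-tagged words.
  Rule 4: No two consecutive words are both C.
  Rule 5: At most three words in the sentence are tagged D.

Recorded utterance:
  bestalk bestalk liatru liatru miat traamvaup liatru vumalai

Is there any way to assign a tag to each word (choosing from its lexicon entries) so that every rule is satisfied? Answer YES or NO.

Candidates per position — 1:bestalk {D,C}; 2:bestalk {D,C}; 3:liatru {R}; 4:liatru {R}; 5:miat {D}; 6:traamvaup {C,A}; 7:liatru {R}; 8:vumalai {C}.
One satisfying assignment: D D R R D C R C.
Rule-by-rule: rule 1 ✓; rule 2 ✓; rule 3 ✓; rule 4 ✓; rule 5 ✓.

YES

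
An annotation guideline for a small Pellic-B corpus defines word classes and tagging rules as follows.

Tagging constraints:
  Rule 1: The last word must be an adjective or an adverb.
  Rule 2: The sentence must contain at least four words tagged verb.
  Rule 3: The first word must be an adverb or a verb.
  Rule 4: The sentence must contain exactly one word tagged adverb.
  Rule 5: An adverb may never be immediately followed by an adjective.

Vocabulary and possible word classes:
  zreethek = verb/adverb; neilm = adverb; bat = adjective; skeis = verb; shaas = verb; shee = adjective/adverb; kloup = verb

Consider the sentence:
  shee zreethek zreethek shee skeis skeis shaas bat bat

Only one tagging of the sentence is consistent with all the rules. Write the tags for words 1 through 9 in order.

adverb verb verb adjective verb verb verb adjective adjective

Candidates per position — 1:shee {adjective,adverb}; 2:zreethek {verb,adverb}; 3:zreethek {verb,adverb}; 4:shee {adjective,adverb}; 5:skeis {verb}; 6:skeis {verb}; 7:shaas {verb}; 8:bat {adjective}; 9:bat {adjective}.
At position 1, choosing adjective makes rule 3 impossible to satisfy; hence adverb.
At position 2, choosing adverb makes rule 4 impossible to satisfy; hence verb.
At position 3, choosing adverb makes rule 4 impossible to satisfy; hence verb.
At position 4, choosing adverb makes rule 4 impossible to satisfy; hence adjective.
So the tagging must be: adverb verb verb adjective verb verb verb adjective adjective.
Verifying each rule — rule 1 satisfied; rule 2 satisfied; rule 3 satisfied; rule 4 satisfied; rule 5 satisfied.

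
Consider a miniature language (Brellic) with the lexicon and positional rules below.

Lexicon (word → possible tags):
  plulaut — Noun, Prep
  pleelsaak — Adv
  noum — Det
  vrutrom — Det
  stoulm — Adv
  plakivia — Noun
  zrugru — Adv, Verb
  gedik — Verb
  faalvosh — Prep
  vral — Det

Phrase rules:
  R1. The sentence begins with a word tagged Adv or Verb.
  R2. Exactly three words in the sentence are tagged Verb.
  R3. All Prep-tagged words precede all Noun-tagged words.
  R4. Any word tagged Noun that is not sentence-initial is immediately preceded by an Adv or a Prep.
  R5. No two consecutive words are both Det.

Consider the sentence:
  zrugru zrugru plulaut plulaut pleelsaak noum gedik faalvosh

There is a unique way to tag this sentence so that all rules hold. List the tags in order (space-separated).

Candidates per position — 1:zrugru {Adv,Verb}; 2:zrugru {Adv,Verb}; 3:plulaut {Noun,Prep}; 4:plulaut {Noun,Prep}; 5:pleelsaak {Adv}; 6:noum {Det}; 7:gedik {Verb}; 8:faalvosh {Prep}.
Position 1: tagging it Adv would leave rule 2 unsatisfiable, so it must be Verb.
Position 2: tagging it Adv would leave rule 2 unsatisfiable, so it must be Verb.
Position 3: tagging it Noun would leave rule 3 unsatisfiable, so it must be Prep.
Position 4: tagging it Noun would leave rule 3 unsatisfiable, so it must be Prep.
The only consistent sequence is: Verb Verb Prep Prep Adv Det Verb Prep.
Check: rule 1 ✓; rule 2 ✓; rule 3 ✓; rule 4 ✓; rule 5 ✓.

Verb Verb Prep Prep Adv Det Verb Prep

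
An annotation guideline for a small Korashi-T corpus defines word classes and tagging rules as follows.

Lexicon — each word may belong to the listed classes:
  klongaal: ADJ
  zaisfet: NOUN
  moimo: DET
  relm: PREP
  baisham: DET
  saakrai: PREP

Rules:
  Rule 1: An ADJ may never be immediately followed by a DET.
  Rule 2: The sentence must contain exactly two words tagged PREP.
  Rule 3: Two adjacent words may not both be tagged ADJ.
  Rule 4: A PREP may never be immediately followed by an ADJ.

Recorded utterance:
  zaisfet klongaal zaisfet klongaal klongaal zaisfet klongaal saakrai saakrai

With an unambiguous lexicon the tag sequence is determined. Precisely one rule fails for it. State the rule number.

3

Fixed tagging: NOUN ADJ NOUN ADJ ADJ NOUN ADJ PREP PREP.
Checking each rule: R1 pass, R2 pass, R3 fail, R4 pass.
Only rule 3 fails.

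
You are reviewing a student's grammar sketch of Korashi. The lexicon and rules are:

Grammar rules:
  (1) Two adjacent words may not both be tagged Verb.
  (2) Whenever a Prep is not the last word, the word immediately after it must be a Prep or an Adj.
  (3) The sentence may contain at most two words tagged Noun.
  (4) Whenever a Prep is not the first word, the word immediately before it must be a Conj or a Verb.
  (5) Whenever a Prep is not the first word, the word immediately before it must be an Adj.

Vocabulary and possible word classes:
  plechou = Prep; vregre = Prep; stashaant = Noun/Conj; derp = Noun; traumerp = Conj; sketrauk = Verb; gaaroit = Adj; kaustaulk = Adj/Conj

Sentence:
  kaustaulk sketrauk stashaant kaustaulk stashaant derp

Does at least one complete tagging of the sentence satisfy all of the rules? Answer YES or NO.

YES

Candidates per position — 1:kaustaulk {Adj,Conj}; 2:sketrauk {Verb}; 3:stashaant {Noun,Conj}; 4:kaustaulk {Adj,Conj}; 5:stashaant {Noun,Conj}; 6:derp {Noun}.
One satisfying assignment: Adj Verb Conj Adj Noun Noun.
Rule-by-rule: rule 1 ok; rule 2 ok; rule 3 ok; rule 4 ok; rule 5 ok.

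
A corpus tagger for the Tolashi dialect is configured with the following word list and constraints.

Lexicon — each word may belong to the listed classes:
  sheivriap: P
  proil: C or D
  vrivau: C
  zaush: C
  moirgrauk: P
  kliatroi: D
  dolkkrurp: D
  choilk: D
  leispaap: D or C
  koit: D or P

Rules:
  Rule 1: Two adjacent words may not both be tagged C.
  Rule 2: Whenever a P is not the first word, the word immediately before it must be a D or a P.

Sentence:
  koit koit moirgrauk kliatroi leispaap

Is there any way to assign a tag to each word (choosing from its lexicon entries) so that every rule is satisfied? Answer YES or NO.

Candidates per position — 1:koit {D,P}; 2:koit {D,P}; 3:moirgrauk {P}; 4:kliatroi {D}; 5:leispaap {D,C}.
One satisfying assignment: D P P D C.
Checking: rule 1 satisfied; rule 2 satisfied.

YES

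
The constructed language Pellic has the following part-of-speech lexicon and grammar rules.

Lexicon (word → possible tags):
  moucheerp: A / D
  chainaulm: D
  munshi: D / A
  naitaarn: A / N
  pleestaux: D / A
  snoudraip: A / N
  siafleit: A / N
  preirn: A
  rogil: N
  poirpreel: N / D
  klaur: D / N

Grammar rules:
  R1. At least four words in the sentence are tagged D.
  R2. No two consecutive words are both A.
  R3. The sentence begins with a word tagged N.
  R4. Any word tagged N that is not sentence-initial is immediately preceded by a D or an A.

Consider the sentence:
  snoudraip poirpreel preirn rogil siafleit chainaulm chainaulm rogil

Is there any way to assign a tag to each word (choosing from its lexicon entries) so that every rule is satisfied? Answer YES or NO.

NO

Candidates per position — 1:snoudraip {A,N}; 2:poirpreel {N,D}; 3:preirn {A}; 4:rogil {N}; 5:siafleit {A,N}; 6:chainaulm {D}; 7:chainaulm {D}; 8:rogil {N}.
Rule 1 cannot be satisfied by any choice of tags from the lexicon.
So there is no consistent tagging.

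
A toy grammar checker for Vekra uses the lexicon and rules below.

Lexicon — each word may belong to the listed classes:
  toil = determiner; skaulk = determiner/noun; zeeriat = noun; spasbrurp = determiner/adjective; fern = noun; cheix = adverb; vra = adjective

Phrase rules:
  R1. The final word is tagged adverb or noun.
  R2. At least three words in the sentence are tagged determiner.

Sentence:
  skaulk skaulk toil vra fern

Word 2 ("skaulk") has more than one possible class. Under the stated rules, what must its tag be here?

determiner

Candidates per position — 1:skaulk {determiner,noun}; 2:skaulk {determiner,noun}; 3:toil {determiner}; 4:vra {adjective}; 5:fern {noun}.
At position 1, choosing noun makes rule 2 impossible to satisfy; hence determiner.
At position 2, choosing noun makes rule 2 impossible to satisfy; hence determiner.
The unique satisfying tagging is: determiner determiner determiner adjective noun.
Check: rule 1 holds; rule 2 holds.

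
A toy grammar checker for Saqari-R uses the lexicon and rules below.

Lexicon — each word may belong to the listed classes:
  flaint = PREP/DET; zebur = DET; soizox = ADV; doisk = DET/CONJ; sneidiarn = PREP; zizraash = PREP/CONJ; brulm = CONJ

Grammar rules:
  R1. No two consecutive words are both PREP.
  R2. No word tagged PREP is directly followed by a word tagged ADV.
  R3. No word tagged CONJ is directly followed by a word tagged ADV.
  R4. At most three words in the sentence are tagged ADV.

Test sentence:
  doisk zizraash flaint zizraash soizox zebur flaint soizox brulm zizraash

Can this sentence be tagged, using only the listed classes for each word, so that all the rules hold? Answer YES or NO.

Candidates per position — 1:doisk {DET,CONJ}; 2:zizraash {PREP,CONJ}; 3:flaint {PREP,DET}; 4:zizraash {PREP,CONJ}; 5:soizox {ADV}; 6:zebur {DET}; 7:flaint {PREP,DET}; 8:soizox {ADV}; 9:brulm {CONJ}; 10:zizraash {PREP,CONJ}.
Every candidate sequence violates at least one rule; no consistent tagging exists.

NO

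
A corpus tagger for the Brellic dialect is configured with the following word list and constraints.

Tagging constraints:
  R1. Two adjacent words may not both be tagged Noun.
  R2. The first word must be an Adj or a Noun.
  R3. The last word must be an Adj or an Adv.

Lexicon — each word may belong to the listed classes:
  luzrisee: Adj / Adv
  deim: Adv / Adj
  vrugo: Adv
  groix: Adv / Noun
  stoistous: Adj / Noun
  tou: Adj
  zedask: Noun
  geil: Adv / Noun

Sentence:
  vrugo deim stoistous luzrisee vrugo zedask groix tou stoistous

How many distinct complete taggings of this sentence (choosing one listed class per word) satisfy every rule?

Candidates per position — 1:vrugo {Adv}; 2:deim {Adv,Adj}; 3:stoistous {Adj,Noun}; 4:luzrisee {Adj,Adv}; 5:vrugo {Adv}; 6:zedask {Noun}; 7:groix {Adv,Noun}; 8:tou {Adj}; 9:stoistous {Adj,Noun}.
There are 32 candidate sequences in total.
Rule 2 cannot be satisfied by any choice of tags from the lexicon.
So there is no consistent tagging.
Count = 0.

0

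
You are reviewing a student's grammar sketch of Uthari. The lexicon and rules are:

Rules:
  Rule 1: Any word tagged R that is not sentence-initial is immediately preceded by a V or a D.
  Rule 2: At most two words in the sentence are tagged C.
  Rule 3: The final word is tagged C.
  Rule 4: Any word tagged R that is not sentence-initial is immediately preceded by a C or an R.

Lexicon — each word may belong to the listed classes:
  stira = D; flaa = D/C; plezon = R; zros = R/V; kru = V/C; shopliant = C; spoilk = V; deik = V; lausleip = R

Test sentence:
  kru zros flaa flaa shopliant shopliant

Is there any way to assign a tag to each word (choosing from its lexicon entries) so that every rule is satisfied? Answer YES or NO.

Candidates per position — 1:kru {V,C}; 2:zros {R,V}; 3:flaa {D,C}; 4:flaa {D,C}; 5:shopliant {C}; 6:shopliant {C}.
One satisfying assignment: V V D D C C.
Check: rule 1 satisfied; rule 2 satisfied; rule 3 satisfied; rule 4 satisfied.

YES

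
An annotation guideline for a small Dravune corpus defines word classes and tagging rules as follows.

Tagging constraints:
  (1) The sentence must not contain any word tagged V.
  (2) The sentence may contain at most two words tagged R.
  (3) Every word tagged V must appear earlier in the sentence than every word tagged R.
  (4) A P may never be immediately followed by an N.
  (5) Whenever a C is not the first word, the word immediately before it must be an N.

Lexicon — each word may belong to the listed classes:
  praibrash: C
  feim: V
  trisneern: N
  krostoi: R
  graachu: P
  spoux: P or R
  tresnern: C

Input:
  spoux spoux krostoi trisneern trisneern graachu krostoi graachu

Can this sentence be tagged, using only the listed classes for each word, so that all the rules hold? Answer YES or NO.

YES

Candidates per position — 1:spoux {P,R}; 2:spoux {P,R}; 3:krostoi {R}; 4:trisneern {N}; 5:trisneern {N}; 6:graachu {P}; 7:krostoi {R}; 8:graachu {P}.
One satisfying assignment: P P R N N P R P.
Check: rule 1 satisfied; rule 2 satisfied; rule 3 satisfied; rule 4 satisfied; rule 5 satisfied.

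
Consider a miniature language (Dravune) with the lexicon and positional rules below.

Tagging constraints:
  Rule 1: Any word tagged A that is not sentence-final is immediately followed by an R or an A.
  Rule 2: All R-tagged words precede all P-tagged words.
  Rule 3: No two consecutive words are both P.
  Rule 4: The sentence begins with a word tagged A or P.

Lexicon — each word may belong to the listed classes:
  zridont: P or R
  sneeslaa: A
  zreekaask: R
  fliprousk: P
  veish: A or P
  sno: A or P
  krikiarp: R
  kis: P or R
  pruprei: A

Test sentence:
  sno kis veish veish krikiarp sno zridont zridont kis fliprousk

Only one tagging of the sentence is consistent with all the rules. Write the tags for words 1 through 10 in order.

A R A A R A R R R P

Candidates per position — 1:sno {A,P}; 2:kis {P,R}; 3:veish {A,P}; 4:veish {A,P}; 5:krikiarp {R}; 6:sno {A,P}; 7:zridont {P,R}; 8:zridont {P,R}; 9:kis {P,R}; 10:fliprousk {P}.
Position 1: P is ruled out by rule 2; that leaves A.
Position 2: P is ruled out by rule 1; that leaves R.
Position 3: P is ruled out by rule 2; that leaves A.
Position 4: P is ruled out by rule 1; that leaves A.
Position 9: P is ruled out by rule 3; that leaves R.
Position 6: P is ruled out by rule 2; that leaves A.
Position 7: P is ruled out by rule 1; that leaves R.
Position 8: P is ruled out by rule 2; that leaves R.
That leaves exactly one tagging: A R A A R A R R R P.
Verifying each rule — rule 1 satisfied; rule 2 satisfied; rule 3 satisfied; rule 4 satisfied.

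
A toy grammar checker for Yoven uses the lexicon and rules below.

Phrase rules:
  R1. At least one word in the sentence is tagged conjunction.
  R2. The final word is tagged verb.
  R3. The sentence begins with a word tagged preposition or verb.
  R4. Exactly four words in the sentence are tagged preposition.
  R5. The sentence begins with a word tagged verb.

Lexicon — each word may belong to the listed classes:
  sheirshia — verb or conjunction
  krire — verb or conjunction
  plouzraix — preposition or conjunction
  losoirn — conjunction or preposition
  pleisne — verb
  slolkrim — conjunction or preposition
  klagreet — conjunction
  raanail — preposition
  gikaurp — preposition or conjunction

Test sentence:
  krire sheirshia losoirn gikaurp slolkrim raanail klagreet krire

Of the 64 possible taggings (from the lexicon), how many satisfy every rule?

2

Candidates per position — 1:krire {verb,conjunction}; 2:sheirshia {verb,conjunction}; 3:losoirn {conjunction,preposition}; 4:gikaurp {preposition,conjunction}; 5:slolkrim {conjunction,preposition}; 6:raanail {preposition}; 7:klagreet {conjunction}; 8:krire {verb,conjunction}.
There are 64 candidate sequences in total.
The sequences that satisfy every rule: verb verb preposition preposition preposition preposition conjunction verb; verb conjunction preposition preposition preposition preposition conjunction verb.
Count = 2.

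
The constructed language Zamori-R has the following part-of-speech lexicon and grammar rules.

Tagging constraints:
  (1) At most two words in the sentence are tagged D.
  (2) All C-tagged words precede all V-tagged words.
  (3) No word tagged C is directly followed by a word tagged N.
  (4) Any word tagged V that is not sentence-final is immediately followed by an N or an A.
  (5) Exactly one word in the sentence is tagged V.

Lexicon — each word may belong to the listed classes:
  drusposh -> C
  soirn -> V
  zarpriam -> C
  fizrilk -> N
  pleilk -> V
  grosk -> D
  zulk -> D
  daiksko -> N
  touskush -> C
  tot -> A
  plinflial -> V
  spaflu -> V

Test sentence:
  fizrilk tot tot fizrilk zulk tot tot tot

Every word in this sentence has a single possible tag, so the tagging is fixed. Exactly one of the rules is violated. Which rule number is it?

5

Fixed tagging: N A A N D A A A.
Rule check: R1 ok, R2 ok, R3 ok, R4 ok, R5 fails.
Only rule 5 fails.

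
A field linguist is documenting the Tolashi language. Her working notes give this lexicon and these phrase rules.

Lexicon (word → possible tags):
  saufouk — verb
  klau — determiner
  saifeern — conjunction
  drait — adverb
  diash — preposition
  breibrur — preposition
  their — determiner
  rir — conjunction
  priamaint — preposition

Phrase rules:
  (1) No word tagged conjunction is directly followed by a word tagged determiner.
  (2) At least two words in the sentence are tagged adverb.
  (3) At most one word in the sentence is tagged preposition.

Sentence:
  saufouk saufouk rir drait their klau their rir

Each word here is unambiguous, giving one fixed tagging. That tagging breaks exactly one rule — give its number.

2

Fixed tagging: verb verb conjunction adverb determiner determiner determiner conjunction.
Rule check: R1 ✓, R2 ✗, R3 ✓.
Only rule 2 fails.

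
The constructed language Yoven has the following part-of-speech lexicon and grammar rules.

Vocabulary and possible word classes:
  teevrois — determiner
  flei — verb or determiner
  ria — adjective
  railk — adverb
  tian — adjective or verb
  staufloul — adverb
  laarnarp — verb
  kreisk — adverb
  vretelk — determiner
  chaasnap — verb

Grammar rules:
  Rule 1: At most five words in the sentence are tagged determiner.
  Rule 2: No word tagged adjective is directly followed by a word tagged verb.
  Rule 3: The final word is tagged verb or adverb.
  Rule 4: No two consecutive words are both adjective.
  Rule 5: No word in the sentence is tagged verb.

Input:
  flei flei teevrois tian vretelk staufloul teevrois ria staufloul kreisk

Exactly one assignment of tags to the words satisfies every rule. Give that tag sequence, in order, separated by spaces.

determiner determiner determiner adjective determiner adverb determiner adjective adverb adverb

Candidates per position — 1:flei {verb,determiner}; 2:flei {verb,determiner}; 3:teevrois {determiner}; 4:tian {adjective,verb}; 5:vretelk {determiner}; 6:staufloul {adverb}; 7:teevrois {determiner}; 8:ria {adjective}; 9:staufloul {adverb}; 10:kreisk {adverb}.
At position 1, choosing verb makes rule 5 impossible to satisfy; hence determiner.
At position 2, choosing verb makes rule 5 impossible to satisfy; hence determiner.
At position 4, choosing verb makes rule 5 impossible to satisfy; hence adjective.
The only consistent sequence is: determiner determiner determiner adjective determiner adverb determiner adjective adverb adverb.
Verifying each rule — rule 1 ✓; rule 2 ✓; rule 3 ✓; rule 4 ✓; rule 5 ✓.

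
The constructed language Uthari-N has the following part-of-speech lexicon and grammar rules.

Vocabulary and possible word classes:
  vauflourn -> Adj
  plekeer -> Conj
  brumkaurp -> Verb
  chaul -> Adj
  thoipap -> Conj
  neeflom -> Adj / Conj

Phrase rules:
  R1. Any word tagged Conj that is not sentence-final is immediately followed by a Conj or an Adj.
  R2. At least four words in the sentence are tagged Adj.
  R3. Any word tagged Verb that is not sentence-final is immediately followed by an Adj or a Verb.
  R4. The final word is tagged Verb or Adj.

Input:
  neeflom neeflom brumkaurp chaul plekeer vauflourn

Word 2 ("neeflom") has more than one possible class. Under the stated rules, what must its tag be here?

Candidates per position — 1:neeflom {Adj,Conj}; 2:neeflom {Adj,Conj}; 3:brumkaurp {Verb}; 4:chaul {Adj}; 5:plekeer {Conj}; 6:vauflourn {Adj}.
Word 1 cannot be Conj — rule 2 would then fail for every completion. It is Adj.
Word 2 cannot be Conj — rule 1 would then fail for every completion. It is Adj.
So the tagging must be: Adj Adj Verb Adj Conj Adj.
Verifying each rule — rule 1 satisfied; rule 2 satisfied; rule 3 satisfied; rule 4 satisfied.

Adj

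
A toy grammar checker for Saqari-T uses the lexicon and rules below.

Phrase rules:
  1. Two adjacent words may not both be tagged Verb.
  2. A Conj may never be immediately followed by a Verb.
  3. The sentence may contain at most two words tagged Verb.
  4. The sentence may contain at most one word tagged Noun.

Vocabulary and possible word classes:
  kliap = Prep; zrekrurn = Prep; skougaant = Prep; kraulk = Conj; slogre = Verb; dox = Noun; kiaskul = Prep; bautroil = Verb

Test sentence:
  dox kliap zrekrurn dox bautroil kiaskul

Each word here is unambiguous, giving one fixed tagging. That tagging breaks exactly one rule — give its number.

Fixed tagging: Noun Prep Prep Noun Verb Prep.
Checking each rule: R1 ✓, R2 ✓, R3 ✓, R4 ✗.
Only rule 4 fails.

4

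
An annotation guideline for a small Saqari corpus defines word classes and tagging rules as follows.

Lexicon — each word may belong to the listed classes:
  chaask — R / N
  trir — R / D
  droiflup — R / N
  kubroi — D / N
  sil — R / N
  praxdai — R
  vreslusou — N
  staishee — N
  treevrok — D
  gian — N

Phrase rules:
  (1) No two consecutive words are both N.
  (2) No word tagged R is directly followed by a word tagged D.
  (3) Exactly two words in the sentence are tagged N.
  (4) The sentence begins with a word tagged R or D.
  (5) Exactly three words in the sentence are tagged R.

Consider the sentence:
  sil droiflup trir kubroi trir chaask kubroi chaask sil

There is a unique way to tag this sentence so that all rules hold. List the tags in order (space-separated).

Candidates per position — 1:sil {R,N}; 2:droiflup {R,N}; 3:trir {R,D}; 4:kubroi {D,N}; 5:trir {R,D}; 6:chaask {R,N}; 7:kubroi {D,N}; 8:chaask {R,N}; 9:sil {R,N}.
If word 1 were N, no tagging could satisfy rule 4; so word 1 is R.
The remaining ambiguous positions (2, 3, 4, 5, 6, 7, 8, 9) are resolved jointly — only one combination satisfies every rule.
That leaves exactly one tagging: R N D D D N D R R.
Checking: rule 1 holds; rule 2 holds; rule 3 holds; rule 4 holds; rule 5 holds.

R N D D D N D R R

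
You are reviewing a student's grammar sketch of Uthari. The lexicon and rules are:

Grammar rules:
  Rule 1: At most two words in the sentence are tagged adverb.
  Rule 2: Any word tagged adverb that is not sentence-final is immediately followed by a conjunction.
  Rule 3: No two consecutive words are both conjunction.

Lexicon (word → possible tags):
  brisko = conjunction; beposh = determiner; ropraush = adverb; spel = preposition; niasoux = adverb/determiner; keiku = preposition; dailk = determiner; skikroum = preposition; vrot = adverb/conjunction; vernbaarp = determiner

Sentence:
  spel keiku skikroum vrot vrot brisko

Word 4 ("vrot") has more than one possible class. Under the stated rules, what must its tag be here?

conjunction

Candidates per position — 1:spel {preposition}; 2:keiku {preposition}; 3:skikroum {preposition}; 4:vrot {adverb,conjunction}; 5:vrot {adverb,conjunction}; 6:brisko {conjunction}.
At position 5, choosing conjunction makes rule 3 impossible to satisfy; hence adverb.
At position 4, choosing adverb makes rule 2 impossible to satisfy; hence conjunction.
The unique satisfying tagging is: preposition preposition preposition conjunction adverb conjunction.
Check: rule 1 holds; rule 2 holds; rule 3 holds.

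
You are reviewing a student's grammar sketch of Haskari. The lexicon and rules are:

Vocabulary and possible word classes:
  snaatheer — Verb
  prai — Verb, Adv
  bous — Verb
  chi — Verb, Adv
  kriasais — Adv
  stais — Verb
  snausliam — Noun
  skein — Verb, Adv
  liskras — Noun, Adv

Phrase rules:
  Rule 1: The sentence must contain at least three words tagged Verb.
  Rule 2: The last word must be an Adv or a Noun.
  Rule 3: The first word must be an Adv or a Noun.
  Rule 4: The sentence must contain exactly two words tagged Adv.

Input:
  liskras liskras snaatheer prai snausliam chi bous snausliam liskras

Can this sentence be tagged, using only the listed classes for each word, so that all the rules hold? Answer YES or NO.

YES

Candidates per position — 1:liskras {Noun,Adv}; 2:liskras {Noun,Adv}; 3:snaatheer {Verb}; 4:prai {Verb,Adv}; 5:snausliam {Noun}; 6:chi {Verb,Adv}; 7:bous {Verb}; 8:snausliam {Noun}; 9:liskras {Noun,Adv}.
One satisfying assignment: Noun Adv Verb Verb Noun Adv Verb Noun Noun.
Check: rule 1 ✓; rule 2 ✓; rule 3 ✓; rule 4 ✓.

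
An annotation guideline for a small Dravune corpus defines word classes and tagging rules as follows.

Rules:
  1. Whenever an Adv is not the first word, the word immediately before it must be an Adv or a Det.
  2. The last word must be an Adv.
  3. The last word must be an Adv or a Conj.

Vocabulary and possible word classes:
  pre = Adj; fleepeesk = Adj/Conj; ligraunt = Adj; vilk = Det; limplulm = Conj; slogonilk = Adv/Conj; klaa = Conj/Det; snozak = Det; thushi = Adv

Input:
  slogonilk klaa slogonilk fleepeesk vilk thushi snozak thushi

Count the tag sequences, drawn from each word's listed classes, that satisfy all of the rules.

12

Candidates per position — 1:slogonilk {Adv,Conj}; 2:klaa {Conj,Det}; 3:slogonilk {Adv,Conj}; 4:fleepeesk {Adj,Conj}; 5:vilk {Det}; 6:thushi {Adv}; 7:snozak {Det}; 8:thushi {Adv}.
There are 16 candidate sequences in total.
Checking each against the rules leaves 12 sequences.
Count = 12.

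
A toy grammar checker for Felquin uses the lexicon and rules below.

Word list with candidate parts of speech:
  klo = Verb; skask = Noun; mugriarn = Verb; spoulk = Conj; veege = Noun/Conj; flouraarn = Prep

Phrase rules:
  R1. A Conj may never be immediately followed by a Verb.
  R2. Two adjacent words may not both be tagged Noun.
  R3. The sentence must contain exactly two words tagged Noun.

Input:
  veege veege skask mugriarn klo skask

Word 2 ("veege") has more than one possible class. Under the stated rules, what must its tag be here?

Candidates per position — 1:veege {Noun,Conj}; 2:veege {Noun,Conj}; 3:skask {Noun}; 4:mugriarn {Verb}; 5:klo {Verb}; 6:skask {Noun}.
At position 1, choosing Noun makes rule 3 impossible to satisfy; hence Conj.
At position 2, choosing Noun makes rule 2 impossible to satisfy; hence Conj.
So the tagging must be: Conj Conj Noun Verb Verb Noun.
Rule-by-rule: rule 1 ok; rule 2 ok; rule 3 ok.

Conj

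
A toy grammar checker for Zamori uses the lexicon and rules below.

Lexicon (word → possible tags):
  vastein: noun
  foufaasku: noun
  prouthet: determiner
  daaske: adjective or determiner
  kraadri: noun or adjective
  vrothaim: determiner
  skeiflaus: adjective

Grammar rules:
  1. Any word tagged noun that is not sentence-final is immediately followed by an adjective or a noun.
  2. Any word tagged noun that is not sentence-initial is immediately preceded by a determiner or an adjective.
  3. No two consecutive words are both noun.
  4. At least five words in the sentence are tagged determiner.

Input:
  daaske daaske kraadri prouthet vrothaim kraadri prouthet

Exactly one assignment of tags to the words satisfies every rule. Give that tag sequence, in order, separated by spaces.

determiner determiner adjective determiner determiner adjective determiner

Candidates per position — 1:daaske {adjective,determiner}; 2:daaske {adjective,determiner}; 3:kraadri {noun,adjective}; 4:prouthet {determiner}; 5:vrothaim {determiner}; 6:kraadri {noun,adjective}; 7:prouthet {determiner}.
If word 1 were adjective, no tagging could satisfy rule 4; so word 1 is determiner.
If word 2 were adjective, no tagging could satisfy rule 4; so word 2 is determiner.
If word 3 were noun, no tagging could satisfy rule 1; so word 3 is adjective.
If word 6 were noun, no tagging could satisfy rule 1; so word 6 is adjective.
So the tagging must be: determiner determiner adjective determiner determiner adjective determiner.
Checking: rule 1 ok; rule 2 ok; rule 3 ok; rule 4 ok.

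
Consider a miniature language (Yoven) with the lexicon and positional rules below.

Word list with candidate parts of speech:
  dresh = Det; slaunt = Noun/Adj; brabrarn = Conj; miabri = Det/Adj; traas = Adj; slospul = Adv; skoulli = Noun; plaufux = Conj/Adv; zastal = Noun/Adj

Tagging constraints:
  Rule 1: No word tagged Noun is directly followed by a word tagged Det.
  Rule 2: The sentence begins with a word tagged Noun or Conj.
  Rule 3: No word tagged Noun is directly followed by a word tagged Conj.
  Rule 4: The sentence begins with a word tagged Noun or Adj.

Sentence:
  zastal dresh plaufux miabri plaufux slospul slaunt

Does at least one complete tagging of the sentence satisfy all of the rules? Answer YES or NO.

NO

Candidates per position — 1:zastal {Noun,Adj}; 2:dresh {Det}; 3:plaufux {Conj,Adv}; 4:miabri {Det,Adj}; 5:plaufux {Conj,Adv}; 6:slospul {Adv}; 7:slaunt {Noun,Adj}.
Every candidate sequence violates at least one rule; no consistent tagging exists.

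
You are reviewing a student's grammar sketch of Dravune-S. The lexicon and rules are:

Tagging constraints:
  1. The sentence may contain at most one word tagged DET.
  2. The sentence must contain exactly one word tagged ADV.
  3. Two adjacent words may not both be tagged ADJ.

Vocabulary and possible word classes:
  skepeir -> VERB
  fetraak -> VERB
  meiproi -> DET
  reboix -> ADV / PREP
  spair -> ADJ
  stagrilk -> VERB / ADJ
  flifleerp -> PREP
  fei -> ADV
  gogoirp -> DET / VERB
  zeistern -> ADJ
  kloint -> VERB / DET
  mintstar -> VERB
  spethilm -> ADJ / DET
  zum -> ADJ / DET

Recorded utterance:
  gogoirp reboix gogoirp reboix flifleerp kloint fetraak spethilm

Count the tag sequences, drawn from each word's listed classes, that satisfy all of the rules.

10

Candidates per position — 1:gogoirp {DET,VERB}; 2:reboix {ADV,PREP}; 3:gogoirp {DET,VERB}; 4:reboix {ADV,PREP}; 5:flifleerp {PREP}; 6:kloint {VERB,DET}; 7:fetraak {VERB}; 8:spethilm {ADJ,DET}.
There are 64 candidate sequences in total.
Checking each against the rules leaves 10 sequences.
Count = 10.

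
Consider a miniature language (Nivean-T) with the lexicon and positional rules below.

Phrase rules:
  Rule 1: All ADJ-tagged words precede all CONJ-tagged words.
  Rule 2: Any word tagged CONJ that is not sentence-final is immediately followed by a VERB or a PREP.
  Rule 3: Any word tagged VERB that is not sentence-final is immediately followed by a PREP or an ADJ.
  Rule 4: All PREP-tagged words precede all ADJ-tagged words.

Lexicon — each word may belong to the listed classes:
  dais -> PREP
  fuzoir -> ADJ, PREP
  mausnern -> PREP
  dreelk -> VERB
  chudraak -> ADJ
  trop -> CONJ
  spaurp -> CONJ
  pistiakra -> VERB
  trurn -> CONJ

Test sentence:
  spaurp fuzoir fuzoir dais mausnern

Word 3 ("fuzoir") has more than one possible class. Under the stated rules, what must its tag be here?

PREP

Candidates per position — 1:spaurp {CONJ}; 2:fuzoir {ADJ,PREP}; 3:fuzoir {ADJ,PREP}; 4:dais {PREP}; 5:mausnern {PREP}.
Word 2 cannot be ADJ — rule 1 would then fail for every completion. It is PREP.
Word 3 cannot be ADJ — rule 1 would then fail for every completion. It is PREP.
The unique satisfying tagging is: CONJ PREP PREP PREP PREP.
Rule-by-rule: rule 1 ✓; rule 2 ✓; rule 3 ✓; rule 4 ✓.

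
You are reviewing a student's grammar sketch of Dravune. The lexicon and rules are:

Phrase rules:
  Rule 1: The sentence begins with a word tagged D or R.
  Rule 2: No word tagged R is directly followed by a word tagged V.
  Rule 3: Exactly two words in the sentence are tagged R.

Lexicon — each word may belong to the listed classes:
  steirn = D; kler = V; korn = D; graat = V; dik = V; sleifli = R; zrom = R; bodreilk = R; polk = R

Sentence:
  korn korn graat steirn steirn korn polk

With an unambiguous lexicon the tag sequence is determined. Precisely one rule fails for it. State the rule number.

3

Fixed tagging: D D V D D D R.
Rule check: R1 holds, R2 holds, R3 violated.
Only rule 3 fails.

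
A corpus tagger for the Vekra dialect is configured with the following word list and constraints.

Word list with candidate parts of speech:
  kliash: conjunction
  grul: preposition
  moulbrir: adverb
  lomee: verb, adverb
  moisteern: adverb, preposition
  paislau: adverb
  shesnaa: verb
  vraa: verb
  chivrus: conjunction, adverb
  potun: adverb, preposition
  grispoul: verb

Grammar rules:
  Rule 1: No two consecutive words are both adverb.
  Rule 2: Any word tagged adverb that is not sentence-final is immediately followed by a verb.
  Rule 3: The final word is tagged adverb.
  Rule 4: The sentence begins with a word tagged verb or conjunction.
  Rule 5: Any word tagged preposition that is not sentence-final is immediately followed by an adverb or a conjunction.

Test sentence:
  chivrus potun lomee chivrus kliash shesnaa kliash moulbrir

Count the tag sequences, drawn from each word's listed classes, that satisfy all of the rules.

1

Candidates per position — 1:chivrus {conjunction,adverb}; 2:potun {adverb,preposition}; 3:lomee {verb,adverb}; 4:chivrus {conjunction,adverb}; 5:kliash {conjunction}; 6:shesnaa {verb}; 7:kliash {conjunction}; 8:moulbrir {adverb}.
There are 16 candidate sequences in total.
The sequences that satisfy every rule: conjunction adverb verb conjunction conjunction verb conjunction adverb.
Count = 1.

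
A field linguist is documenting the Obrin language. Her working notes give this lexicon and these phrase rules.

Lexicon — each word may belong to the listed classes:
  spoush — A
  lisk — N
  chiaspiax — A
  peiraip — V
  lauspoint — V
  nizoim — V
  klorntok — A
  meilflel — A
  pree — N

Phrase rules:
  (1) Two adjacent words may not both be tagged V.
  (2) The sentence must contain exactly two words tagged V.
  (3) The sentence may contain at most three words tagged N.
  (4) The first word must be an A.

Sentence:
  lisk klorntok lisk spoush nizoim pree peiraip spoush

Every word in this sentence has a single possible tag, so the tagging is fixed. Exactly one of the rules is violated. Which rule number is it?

4

Fixed tagging: N A N A V N V A.
Applying the rules: R1 holds, R2 holds, R3 holds, R4 violated.
Only rule 4 fails.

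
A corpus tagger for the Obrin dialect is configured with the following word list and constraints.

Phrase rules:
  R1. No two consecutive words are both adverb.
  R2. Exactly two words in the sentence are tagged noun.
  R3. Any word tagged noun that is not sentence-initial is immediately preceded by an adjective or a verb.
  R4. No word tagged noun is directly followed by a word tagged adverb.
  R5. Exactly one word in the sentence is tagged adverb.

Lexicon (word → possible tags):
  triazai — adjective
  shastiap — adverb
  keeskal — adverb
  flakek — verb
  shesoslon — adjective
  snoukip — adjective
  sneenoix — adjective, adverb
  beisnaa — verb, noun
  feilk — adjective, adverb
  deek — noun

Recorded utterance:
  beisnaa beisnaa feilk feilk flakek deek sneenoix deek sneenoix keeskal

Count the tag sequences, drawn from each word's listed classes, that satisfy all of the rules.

1

Candidates per position — 1:beisnaa {verb,noun}; 2:beisnaa {verb,noun}; 3:feilk {adjective,adverb}; 4:feilk {adjective,adverb}; 5:flakek {verb}; 6:deek {noun}; 7:sneenoix {adjective,adverb}; 8:deek {noun}; 9:sneenoix {adjective,adverb}; 10:keeskal {adverb}.
There are 64 candidate sequences in total.
The sequences that satisfy every rule: verb verb adjective adjective verb noun adjective noun adjective adverb.
Count = 1.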